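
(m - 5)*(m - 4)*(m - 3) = m^3 - 12*m^2 + 47*m - 60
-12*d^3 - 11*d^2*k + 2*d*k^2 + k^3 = (-3*d + k)*(d + k)*(4*d + k)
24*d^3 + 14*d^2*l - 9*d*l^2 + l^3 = (-6*d + l)*(-4*d + l)*(d + l)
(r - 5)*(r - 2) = r^2 - 7*r + 10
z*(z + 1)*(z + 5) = z^3 + 6*z^2 + 5*z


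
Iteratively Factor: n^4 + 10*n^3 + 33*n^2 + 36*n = (n + 3)*(n^3 + 7*n^2 + 12*n) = (n + 3)^2*(n^2 + 4*n) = (n + 3)^2*(n + 4)*(n)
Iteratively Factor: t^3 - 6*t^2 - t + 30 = (t - 3)*(t^2 - 3*t - 10) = (t - 5)*(t - 3)*(t + 2)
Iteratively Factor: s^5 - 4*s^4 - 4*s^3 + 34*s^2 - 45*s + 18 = (s - 1)*(s^4 - 3*s^3 - 7*s^2 + 27*s - 18) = (s - 1)^2*(s^3 - 2*s^2 - 9*s + 18) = (s - 3)*(s - 1)^2*(s^2 + s - 6) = (s - 3)*(s - 1)^2*(s + 3)*(s - 2)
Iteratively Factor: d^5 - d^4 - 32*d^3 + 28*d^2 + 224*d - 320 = (d - 2)*(d^4 + d^3 - 30*d^2 - 32*d + 160) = (d - 5)*(d - 2)*(d^3 + 6*d^2 - 32) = (d - 5)*(d - 2)*(d + 4)*(d^2 + 2*d - 8) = (d - 5)*(d - 2)*(d + 4)^2*(d - 2)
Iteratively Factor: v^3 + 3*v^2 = (v)*(v^2 + 3*v) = v^2*(v + 3)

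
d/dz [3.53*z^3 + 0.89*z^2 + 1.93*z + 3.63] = 10.59*z^2 + 1.78*z + 1.93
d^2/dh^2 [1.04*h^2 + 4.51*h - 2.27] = 2.08000000000000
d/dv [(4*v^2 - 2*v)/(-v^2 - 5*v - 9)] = 2*(-11*v^2 - 36*v + 9)/(v^4 + 10*v^3 + 43*v^2 + 90*v + 81)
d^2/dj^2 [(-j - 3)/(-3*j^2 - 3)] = 2*(4*j^2*(j + 3) - 3*(j + 1)*(j^2 + 1))/(3*(j^2 + 1)^3)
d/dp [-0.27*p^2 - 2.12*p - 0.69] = -0.54*p - 2.12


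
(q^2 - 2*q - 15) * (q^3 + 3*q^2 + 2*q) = q^5 + q^4 - 19*q^3 - 49*q^2 - 30*q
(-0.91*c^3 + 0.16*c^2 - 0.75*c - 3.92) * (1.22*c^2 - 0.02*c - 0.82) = -1.1102*c^5 + 0.2134*c^4 - 0.172*c^3 - 4.8986*c^2 + 0.6934*c + 3.2144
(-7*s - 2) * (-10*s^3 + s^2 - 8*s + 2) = 70*s^4 + 13*s^3 + 54*s^2 + 2*s - 4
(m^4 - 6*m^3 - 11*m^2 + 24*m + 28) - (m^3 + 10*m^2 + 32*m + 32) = m^4 - 7*m^3 - 21*m^2 - 8*m - 4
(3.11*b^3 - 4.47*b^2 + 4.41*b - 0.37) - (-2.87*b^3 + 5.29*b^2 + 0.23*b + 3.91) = 5.98*b^3 - 9.76*b^2 + 4.18*b - 4.28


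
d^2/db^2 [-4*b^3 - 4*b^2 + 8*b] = -24*b - 8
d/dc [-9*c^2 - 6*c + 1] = -18*c - 6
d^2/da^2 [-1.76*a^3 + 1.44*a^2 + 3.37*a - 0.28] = 2.88 - 10.56*a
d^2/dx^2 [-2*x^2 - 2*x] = -4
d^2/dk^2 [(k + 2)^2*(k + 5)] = 6*k + 18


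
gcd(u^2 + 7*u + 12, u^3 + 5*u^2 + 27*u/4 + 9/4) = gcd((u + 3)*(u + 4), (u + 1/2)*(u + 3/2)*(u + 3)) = u + 3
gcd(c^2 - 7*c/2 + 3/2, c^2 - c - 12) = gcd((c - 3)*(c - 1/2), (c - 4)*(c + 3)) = 1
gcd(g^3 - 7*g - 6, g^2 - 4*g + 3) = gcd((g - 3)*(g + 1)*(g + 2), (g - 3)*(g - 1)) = g - 3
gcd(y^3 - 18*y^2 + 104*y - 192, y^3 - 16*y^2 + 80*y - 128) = y^2 - 12*y + 32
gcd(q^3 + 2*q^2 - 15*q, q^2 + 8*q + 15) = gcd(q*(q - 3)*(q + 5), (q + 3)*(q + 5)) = q + 5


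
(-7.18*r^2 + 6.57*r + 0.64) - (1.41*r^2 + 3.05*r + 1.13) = -8.59*r^2 + 3.52*r - 0.49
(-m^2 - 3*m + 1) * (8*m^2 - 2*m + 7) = -8*m^4 - 22*m^3 + 7*m^2 - 23*m + 7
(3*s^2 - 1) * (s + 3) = 3*s^3 + 9*s^2 - s - 3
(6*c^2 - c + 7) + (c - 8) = 6*c^2 - 1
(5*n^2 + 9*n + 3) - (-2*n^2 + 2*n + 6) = 7*n^2 + 7*n - 3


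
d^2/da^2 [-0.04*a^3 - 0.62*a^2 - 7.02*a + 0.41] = -0.24*a - 1.24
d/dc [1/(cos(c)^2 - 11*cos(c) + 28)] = (2*cos(c) - 11)*sin(c)/(cos(c)^2 - 11*cos(c) + 28)^2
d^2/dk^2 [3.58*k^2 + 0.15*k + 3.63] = 7.16000000000000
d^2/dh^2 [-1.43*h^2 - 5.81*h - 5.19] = -2.86000000000000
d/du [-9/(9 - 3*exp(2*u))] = -6*exp(2*u)/(exp(2*u) - 3)^2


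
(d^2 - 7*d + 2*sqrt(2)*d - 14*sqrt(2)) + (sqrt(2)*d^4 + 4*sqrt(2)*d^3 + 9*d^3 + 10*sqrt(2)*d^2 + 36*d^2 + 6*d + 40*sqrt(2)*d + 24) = sqrt(2)*d^4 + 4*sqrt(2)*d^3 + 9*d^3 + 10*sqrt(2)*d^2 + 37*d^2 - d + 42*sqrt(2)*d - 14*sqrt(2) + 24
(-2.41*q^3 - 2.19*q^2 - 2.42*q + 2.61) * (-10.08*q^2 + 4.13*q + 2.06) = 24.2928*q^5 + 12.1219*q^4 + 10.3843*q^3 - 40.8148*q^2 + 5.7941*q + 5.3766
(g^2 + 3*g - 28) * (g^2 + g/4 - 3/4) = g^4 + 13*g^3/4 - 28*g^2 - 37*g/4 + 21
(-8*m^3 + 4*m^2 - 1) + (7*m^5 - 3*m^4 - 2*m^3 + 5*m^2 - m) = 7*m^5 - 3*m^4 - 10*m^3 + 9*m^2 - m - 1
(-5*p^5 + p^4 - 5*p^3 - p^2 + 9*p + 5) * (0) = 0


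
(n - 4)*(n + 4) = n^2 - 16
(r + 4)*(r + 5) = r^2 + 9*r + 20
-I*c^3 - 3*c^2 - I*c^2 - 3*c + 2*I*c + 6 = (c + 2)*(c - 3*I)*(-I*c + I)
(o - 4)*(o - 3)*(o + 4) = o^3 - 3*o^2 - 16*o + 48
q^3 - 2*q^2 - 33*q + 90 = (q - 5)*(q - 3)*(q + 6)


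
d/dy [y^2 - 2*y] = 2*y - 2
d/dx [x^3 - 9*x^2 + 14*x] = 3*x^2 - 18*x + 14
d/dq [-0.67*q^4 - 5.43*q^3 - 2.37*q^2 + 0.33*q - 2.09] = -2.68*q^3 - 16.29*q^2 - 4.74*q + 0.33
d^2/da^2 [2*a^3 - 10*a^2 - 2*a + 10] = 12*a - 20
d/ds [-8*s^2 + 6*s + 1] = 6 - 16*s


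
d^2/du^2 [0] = 0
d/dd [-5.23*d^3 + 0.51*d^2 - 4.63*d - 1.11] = -15.69*d^2 + 1.02*d - 4.63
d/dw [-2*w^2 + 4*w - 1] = 4 - 4*w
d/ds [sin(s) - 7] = cos(s)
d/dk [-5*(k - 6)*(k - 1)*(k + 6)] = -15*k^2 + 10*k + 180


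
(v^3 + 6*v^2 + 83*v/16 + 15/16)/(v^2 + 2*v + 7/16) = (4*v^2 + 23*v + 15)/(4*v + 7)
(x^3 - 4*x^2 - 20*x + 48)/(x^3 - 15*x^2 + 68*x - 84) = (x + 4)/(x - 7)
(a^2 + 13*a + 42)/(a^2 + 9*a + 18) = (a + 7)/(a + 3)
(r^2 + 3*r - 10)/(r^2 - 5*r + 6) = (r + 5)/(r - 3)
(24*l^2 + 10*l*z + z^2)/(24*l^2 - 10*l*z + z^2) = (24*l^2 + 10*l*z + z^2)/(24*l^2 - 10*l*z + z^2)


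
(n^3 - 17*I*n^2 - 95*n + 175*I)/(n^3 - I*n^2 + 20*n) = (n^2 - 12*I*n - 35)/(n*(n + 4*I))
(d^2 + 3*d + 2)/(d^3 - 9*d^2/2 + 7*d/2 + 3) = 2*(d^2 + 3*d + 2)/(2*d^3 - 9*d^2 + 7*d + 6)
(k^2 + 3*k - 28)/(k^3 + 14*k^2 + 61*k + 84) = (k - 4)/(k^2 + 7*k + 12)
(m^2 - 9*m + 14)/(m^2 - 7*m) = (m - 2)/m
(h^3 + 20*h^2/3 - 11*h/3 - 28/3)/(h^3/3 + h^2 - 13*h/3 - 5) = (3*h^2 + 17*h - 28)/(h^2 + 2*h - 15)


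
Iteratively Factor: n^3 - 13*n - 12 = (n + 3)*(n^2 - 3*n - 4) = (n - 4)*(n + 3)*(n + 1)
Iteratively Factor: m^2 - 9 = (m + 3)*(m - 3)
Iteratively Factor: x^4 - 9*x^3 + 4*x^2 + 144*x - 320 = (x - 4)*(x^3 - 5*x^2 - 16*x + 80) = (x - 5)*(x - 4)*(x^2 - 16) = (x - 5)*(x - 4)*(x + 4)*(x - 4)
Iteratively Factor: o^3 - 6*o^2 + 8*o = (o)*(o^2 - 6*o + 8) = o*(o - 4)*(o - 2)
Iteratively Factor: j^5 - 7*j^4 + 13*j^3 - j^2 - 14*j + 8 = (j + 1)*(j^4 - 8*j^3 + 21*j^2 - 22*j + 8) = (j - 4)*(j + 1)*(j^3 - 4*j^2 + 5*j - 2) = (j - 4)*(j - 1)*(j + 1)*(j^2 - 3*j + 2) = (j - 4)*(j - 1)^2*(j + 1)*(j - 2)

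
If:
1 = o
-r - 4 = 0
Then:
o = 1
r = -4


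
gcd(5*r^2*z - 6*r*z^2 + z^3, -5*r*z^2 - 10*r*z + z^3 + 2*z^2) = -5*r*z + z^2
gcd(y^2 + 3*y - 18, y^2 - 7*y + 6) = 1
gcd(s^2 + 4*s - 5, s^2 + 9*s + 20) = s + 5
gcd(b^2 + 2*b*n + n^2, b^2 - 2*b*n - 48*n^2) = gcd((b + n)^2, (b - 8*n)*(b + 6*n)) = 1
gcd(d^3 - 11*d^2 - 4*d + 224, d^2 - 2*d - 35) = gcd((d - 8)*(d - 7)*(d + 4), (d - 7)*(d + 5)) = d - 7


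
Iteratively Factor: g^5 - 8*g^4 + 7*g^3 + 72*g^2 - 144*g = (g - 4)*(g^4 - 4*g^3 - 9*g^2 + 36*g) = g*(g - 4)*(g^3 - 4*g^2 - 9*g + 36) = g*(g - 4)^2*(g^2 - 9) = g*(g - 4)^2*(g + 3)*(g - 3)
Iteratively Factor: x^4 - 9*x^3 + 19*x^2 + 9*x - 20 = (x + 1)*(x^3 - 10*x^2 + 29*x - 20) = (x - 4)*(x + 1)*(x^2 - 6*x + 5) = (x - 5)*(x - 4)*(x + 1)*(x - 1)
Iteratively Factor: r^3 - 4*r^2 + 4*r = (r - 2)*(r^2 - 2*r) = r*(r - 2)*(r - 2)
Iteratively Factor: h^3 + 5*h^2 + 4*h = (h + 4)*(h^2 + h) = (h + 1)*(h + 4)*(h)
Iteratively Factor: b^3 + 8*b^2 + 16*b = (b)*(b^2 + 8*b + 16) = b*(b + 4)*(b + 4)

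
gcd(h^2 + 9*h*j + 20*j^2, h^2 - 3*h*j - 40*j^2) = h + 5*j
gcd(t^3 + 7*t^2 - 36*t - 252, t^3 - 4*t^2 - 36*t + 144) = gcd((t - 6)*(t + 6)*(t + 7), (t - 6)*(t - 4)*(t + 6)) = t^2 - 36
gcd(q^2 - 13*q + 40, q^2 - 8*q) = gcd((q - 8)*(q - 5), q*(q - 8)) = q - 8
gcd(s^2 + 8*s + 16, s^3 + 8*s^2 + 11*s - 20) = s + 4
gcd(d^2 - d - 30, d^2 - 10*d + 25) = 1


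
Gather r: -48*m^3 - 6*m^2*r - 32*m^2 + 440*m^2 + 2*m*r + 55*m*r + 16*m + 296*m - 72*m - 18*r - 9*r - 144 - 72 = -48*m^3 + 408*m^2 + 240*m + r*(-6*m^2 + 57*m - 27) - 216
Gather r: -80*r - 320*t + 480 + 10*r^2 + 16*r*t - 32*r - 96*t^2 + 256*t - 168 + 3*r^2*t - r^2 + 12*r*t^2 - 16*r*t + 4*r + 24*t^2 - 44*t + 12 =r^2*(3*t + 9) + r*(12*t^2 - 108) - 72*t^2 - 108*t + 324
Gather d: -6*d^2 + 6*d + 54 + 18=-6*d^2 + 6*d + 72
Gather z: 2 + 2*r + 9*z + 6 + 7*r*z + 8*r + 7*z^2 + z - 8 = 10*r + 7*z^2 + z*(7*r + 10)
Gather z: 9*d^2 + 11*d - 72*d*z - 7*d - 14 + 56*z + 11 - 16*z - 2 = 9*d^2 + 4*d + z*(40 - 72*d) - 5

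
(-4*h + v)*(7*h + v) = -28*h^2 + 3*h*v + v^2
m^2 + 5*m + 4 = (m + 1)*(m + 4)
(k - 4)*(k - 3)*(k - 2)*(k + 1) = k^4 - 8*k^3 + 17*k^2 + 2*k - 24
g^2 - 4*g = g*(g - 4)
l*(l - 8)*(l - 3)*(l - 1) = l^4 - 12*l^3 + 35*l^2 - 24*l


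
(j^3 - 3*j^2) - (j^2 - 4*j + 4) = j^3 - 4*j^2 + 4*j - 4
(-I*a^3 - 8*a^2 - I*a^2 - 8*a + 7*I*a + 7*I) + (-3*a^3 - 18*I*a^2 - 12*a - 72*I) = -3*a^3 - I*a^3 - 8*a^2 - 19*I*a^2 - 20*a + 7*I*a - 65*I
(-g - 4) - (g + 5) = -2*g - 9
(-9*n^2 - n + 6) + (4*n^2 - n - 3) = -5*n^2 - 2*n + 3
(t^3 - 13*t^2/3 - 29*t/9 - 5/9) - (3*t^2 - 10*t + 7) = t^3 - 22*t^2/3 + 61*t/9 - 68/9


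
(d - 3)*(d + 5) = d^2 + 2*d - 15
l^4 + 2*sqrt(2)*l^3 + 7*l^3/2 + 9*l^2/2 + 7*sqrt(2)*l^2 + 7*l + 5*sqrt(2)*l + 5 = (l + 1)*(l + 5/2)*(l + sqrt(2))^2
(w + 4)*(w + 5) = w^2 + 9*w + 20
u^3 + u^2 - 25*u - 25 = (u - 5)*(u + 1)*(u + 5)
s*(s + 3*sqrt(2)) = s^2 + 3*sqrt(2)*s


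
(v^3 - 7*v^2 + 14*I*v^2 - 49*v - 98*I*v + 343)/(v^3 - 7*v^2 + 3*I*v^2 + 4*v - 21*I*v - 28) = (v^2 + 14*I*v - 49)/(v^2 + 3*I*v + 4)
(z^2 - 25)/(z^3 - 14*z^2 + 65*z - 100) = (z + 5)/(z^2 - 9*z + 20)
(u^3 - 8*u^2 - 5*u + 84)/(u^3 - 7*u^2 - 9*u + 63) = (u - 4)/(u - 3)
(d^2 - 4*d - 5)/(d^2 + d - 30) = (d + 1)/(d + 6)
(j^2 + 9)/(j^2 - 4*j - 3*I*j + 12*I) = (j + 3*I)/(j - 4)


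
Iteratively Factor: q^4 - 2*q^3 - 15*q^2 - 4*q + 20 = (q + 2)*(q^3 - 4*q^2 - 7*q + 10) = (q + 2)^2*(q^2 - 6*q + 5) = (q - 1)*(q + 2)^2*(q - 5)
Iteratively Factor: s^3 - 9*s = (s + 3)*(s^2 - 3*s) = (s - 3)*(s + 3)*(s)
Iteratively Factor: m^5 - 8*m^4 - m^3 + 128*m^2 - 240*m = (m - 4)*(m^4 - 4*m^3 - 17*m^2 + 60*m) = (m - 5)*(m - 4)*(m^3 + m^2 - 12*m) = (m - 5)*(m - 4)*(m - 3)*(m^2 + 4*m) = m*(m - 5)*(m - 4)*(m - 3)*(m + 4)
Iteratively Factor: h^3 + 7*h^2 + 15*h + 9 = (h + 3)*(h^2 + 4*h + 3) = (h + 1)*(h + 3)*(h + 3)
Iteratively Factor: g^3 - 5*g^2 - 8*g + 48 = (g - 4)*(g^2 - g - 12) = (g - 4)*(g + 3)*(g - 4)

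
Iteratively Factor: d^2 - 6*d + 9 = (d - 3)*(d - 3)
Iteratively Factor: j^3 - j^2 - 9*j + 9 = (j - 1)*(j^2 - 9) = (j - 1)*(j + 3)*(j - 3)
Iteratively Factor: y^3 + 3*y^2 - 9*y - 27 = (y - 3)*(y^2 + 6*y + 9) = (y - 3)*(y + 3)*(y + 3)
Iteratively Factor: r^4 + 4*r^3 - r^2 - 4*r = (r - 1)*(r^3 + 5*r^2 + 4*r) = (r - 1)*(r + 1)*(r^2 + 4*r) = (r - 1)*(r + 1)*(r + 4)*(r)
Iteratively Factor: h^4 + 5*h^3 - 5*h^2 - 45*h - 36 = (h - 3)*(h^3 + 8*h^2 + 19*h + 12) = (h - 3)*(h + 3)*(h^2 + 5*h + 4) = (h - 3)*(h + 1)*(h + 3)*(h + 4)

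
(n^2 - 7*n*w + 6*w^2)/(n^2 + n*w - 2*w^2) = (n - 6*w)/(n + 2*w)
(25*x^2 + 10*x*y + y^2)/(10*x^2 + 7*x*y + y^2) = (5*x + y)/(2*x + y)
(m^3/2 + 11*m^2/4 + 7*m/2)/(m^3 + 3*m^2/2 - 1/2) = m*(2*m^2 + 11*m + 14)/(2*(2*m^3 + 3*m^2 - 1))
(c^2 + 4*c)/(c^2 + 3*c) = (c + 4)/(c + 3)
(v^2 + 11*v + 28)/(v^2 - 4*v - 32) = (v + 7)/(v - 8)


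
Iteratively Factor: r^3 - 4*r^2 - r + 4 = (r + 1)*(r^2 - 5*r + 4) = (r - 4)*(r + 1)*(r - 1)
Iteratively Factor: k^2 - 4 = (k - 2)*(k + 2)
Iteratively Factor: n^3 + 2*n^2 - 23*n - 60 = (n + 4)*(n^2 - 2*n - 15) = (n - 5)*(n + 4)*(n + 3)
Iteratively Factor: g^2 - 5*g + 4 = (g - 4)*(g - 1)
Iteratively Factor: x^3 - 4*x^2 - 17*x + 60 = (x - 5)*(x^2 + x - 12) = (x - 5)*(x + 4)*(x - 3)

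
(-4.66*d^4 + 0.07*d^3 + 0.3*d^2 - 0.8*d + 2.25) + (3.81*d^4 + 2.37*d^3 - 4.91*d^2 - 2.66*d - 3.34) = -0.85*d^4 + 2.44*d^3 - 4.61*d^2 - 3.46*d - 1.09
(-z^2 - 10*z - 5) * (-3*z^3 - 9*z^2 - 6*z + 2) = 3*z^5 + 39*z^4 + 111*z^3 + 103*z^2 + 10*z - 10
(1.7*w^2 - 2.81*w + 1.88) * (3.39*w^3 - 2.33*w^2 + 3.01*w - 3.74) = 5.763*w^5 - 13.4869*w^4 + 18.0375*w^3 - 19.1965*w^2 + 16.1682*w - 7.0312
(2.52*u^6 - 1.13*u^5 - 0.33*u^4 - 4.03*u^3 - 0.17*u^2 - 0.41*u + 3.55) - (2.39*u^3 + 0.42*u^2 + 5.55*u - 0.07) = 2.52*u^6 - 1.13*u^5 - 0.33*u^4 - 6.42*u^3 - 0.59*u^2 - 5.96*u + 3.62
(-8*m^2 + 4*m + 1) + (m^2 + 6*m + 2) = -7*m^2 + 10*m + 3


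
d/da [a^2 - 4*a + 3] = 2*a - 4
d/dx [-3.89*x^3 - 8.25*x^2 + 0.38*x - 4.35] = -11.67*x^2 - 16.5*x + 0.38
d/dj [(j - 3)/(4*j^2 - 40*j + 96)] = (j^2 - 10*j - 2*(j - 5)*(j - 3) + 24)/(4*(j^2 - 10*j + 24)^2)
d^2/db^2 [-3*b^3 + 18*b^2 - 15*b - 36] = 36 - 18*b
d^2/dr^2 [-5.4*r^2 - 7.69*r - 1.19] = -10.8000000000000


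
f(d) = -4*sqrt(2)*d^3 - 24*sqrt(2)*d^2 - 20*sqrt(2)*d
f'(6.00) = -1046.52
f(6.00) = -2613.47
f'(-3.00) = 22.63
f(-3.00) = -67.88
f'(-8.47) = -670.81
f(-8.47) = 1241.96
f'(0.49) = -65.62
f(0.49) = -22.67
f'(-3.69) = -8.87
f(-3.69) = -73.56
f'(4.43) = -662.05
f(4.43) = -1283.19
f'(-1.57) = 36.46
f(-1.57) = -17.36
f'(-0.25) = -12.37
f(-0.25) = 5.04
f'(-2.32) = 37.86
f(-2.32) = -46.43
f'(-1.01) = 22.97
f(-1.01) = -0.23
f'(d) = -12*sqrt(2)*d^2 - 48*sqrt(2)*d - 20*sqrt(2)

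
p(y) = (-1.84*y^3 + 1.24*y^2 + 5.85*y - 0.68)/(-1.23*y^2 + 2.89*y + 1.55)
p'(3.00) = -91.73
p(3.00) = 25.47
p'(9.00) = 1.41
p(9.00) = 16.50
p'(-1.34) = 2.19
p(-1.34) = 0.41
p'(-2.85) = 1.50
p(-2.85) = -2.12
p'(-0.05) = 5.56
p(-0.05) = -0.69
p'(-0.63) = 23.55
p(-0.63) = 4.50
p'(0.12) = 3.20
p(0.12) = 0.02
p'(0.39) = 1.88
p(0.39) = 0.68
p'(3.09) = -42.86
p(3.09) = 19.82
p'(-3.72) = 1.48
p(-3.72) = -3.41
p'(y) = (2.46*y - 2.89)*(-1.84*y^3 + 1.24*y^2 + 5.85*y - 0.68)/(-1.23*y^2 + 2.89*y + 1.55)^2 + (-5.52*y^2 + 2.48*y + 5.85)/(-1.23*y^2 + 2.89*y + 1.55) = (2.2632*y^4 - 10.6352*y^3 + 2.2231*y^2 + 2.1712*y + 11.0327)/(1.5129*y^4 - 7.1094*y^3 + 4.5391*y^2 + 8.959*y + 2.4025)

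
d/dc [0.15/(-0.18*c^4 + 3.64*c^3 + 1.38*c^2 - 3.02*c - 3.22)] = (0.108*c^3 - 1.638*c^2 - 0.414*c + 0.453)/(0.18*c^4 - 3.64*c^3 - 1.38*c^2 + 3.02*c + 3.22)^2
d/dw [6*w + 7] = 6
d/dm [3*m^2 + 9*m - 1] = 6*m + 9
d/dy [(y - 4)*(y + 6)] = 2*y + 2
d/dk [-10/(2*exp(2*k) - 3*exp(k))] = 10*(4*exp(k) - 3)*exp(-k)/(2*exp(k) - 3)^2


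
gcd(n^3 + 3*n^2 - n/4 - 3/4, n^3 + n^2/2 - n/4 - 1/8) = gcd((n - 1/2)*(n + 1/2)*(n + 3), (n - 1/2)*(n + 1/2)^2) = n^2 - 1/4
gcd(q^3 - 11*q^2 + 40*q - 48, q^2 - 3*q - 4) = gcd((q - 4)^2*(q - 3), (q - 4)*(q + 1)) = q - 4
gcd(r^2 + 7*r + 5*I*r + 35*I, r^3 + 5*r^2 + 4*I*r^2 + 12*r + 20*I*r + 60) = 1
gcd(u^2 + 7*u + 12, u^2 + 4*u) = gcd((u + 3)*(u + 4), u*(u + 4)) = u + 4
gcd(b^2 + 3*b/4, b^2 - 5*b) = b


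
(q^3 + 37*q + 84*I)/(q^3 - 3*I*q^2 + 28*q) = (q + 3*I)/q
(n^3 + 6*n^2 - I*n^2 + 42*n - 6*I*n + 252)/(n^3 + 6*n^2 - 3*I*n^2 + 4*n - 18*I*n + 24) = (n^2 - I*n + 42)/(n^2 - 3*I*n + 4)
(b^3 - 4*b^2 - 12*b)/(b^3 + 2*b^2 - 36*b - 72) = b/(b + 6)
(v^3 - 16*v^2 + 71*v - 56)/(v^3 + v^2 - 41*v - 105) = (v^2 - 9*v + 8)/(v^2 + 8*v + 15)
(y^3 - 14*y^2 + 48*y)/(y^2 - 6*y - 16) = y*(y - 6)/(y + 2)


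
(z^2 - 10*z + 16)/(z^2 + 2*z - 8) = (z - 8)/(z + 4)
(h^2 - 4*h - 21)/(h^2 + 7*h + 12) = (h - 7)/(h + 4)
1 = 1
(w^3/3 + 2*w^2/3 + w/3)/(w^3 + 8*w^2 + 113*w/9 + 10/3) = 3*w*(w^2 + 2*w + 1)/(9*w^3 + 72*w^2 + 113*w + 30)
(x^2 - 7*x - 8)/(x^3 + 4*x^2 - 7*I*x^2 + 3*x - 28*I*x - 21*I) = (x - 8)/(x^2 + x*(3 - 7*I) - 21*I)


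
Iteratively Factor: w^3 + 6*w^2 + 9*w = (w + 3)*(w^2 + 3*w) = (w + 3)^2*(w)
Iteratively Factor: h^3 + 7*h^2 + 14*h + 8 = (h + 2)*(h^2 + 5*h + 4) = (h + 1)*(h + 2)*(h + 4)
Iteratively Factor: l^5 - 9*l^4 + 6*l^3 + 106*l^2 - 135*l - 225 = (l + 3)*(l^4 - 12*l^3 + 42*l^2 - 20*l - 75) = (l - 5)*(l + 3)*(l^3 - 7*l^2 + 7*l + 15) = (l - 5)^2*(l + 3)*(l^2 - 2*l - 3) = (l - 5)^2*(l - 3)*(l + 3)*(l + 1)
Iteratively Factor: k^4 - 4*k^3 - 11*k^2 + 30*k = (k - 2)*(k^3 - 2*k^2 - 15*k) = (k - 2)*(k + 3)*(k^2 - 5*k) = k*(k - 2)*(k + 3)*(k - 5)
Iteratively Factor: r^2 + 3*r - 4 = (r + 4)*(r - 1)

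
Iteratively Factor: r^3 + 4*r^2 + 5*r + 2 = (r + 2)*(r^2 + 2*r + 1) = (r + 1)*(r + 2)*(r + 1)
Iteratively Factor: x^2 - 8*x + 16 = (x - 4)*(x - 4)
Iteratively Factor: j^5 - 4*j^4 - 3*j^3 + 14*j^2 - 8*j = (j - 1)*(j^4 - 3*j^3 - 6*j^2 + 8*j) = (j - 4)*(j - 1)*(j^3 + j^2 - 2*j) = (j - 4)*(j - 1)*(j + 2)*(j^2 - j) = j*(j - 4)*(j - 1)*(j + 2)*(j - 1)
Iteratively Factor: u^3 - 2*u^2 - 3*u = (u + 1)*(u^2 - 3*u) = (u - 3)*(u + 1)*(u)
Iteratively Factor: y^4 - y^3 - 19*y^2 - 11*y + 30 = (y - 5)*(y^3 + 4*y^2 + y - 6) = (y - 5)*(y + 3)*(y^2 + y - 2) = (y - 5)*(y + 2)*(y + 3)*(y - 1)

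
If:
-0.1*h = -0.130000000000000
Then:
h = 1.30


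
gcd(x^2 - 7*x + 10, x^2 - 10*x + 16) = x - 2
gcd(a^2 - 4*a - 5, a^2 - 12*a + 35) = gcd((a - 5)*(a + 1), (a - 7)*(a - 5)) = a - 5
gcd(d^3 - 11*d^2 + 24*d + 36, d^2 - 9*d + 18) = d - 6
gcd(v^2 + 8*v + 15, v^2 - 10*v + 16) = 1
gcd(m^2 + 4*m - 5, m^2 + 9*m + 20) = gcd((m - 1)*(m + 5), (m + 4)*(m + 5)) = m + 5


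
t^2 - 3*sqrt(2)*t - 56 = (t - 7*sqrt(2))*(t + 4*sqrt(2))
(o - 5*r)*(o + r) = o^2 - 4*o*r - 5*r^2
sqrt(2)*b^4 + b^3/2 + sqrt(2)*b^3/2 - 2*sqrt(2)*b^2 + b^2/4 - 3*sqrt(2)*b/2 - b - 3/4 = (b - 3/2)*(b + 1)^2*(sqrt(2)*b + 1/2)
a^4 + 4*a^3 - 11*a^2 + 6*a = a*(a - 1)^2*(a + 6)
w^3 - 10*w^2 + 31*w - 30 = (w - 5)*(w - 3)*(w - 2)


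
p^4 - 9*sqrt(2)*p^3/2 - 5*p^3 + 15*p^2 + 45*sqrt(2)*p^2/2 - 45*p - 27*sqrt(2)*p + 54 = (p - 3)*(p - 2)*(p - 3*sqrt(2))*(p - 3*sqrt(2)/2)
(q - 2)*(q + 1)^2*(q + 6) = q^4 + 6*q^3 - 3*q^2 - 20*q - 12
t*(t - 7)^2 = t^3 - 14*t^2 + 49*t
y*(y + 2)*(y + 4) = y^3 + 6*y^2 + 8*y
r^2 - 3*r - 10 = (r - 5)*(r + 2)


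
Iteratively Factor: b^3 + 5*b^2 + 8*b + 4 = (b + 2)*(b^2 + 3*b + 2) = (b + 2)^2*(b + 1)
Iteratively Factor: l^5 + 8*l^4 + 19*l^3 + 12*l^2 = (l + 1)*(l^4 + 7*l^3 + 12*l^2) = (l + 1)*(l + 4)*(l^3 + 3*l^2) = l*(l + 1)*(l + 4)*(l^2 + 3*l) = l^2*(l + 1)*(l + 4)*(l + 3)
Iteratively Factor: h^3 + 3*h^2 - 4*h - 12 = (h + 3)*(h^2 - 4) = (h + 2)*(h + 3)*(h - 2)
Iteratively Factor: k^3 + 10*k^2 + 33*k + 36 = (k + 3)*(k^2 + 7*k + 12) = (k + 3)^2*(k + 4)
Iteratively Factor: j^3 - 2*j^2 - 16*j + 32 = (j - 4)*(j^2 + 2*j - 8) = (j - 4)*(j + 4)*(j - 2)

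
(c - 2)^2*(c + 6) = c^3 + 2*c^2 - 20*c + 24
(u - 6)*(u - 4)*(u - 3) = u^3 - 13*u^2 + 54*u - 72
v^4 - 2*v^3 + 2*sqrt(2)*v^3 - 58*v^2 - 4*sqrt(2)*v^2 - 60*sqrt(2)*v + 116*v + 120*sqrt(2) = (v - 2)*(v - 5*sqrt(2))*(v + sqrt(2))*(v + 6*sqrt(2))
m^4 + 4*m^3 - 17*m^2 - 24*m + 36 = (m - 3)*(m - 1)*(m + 2)*(m + 6)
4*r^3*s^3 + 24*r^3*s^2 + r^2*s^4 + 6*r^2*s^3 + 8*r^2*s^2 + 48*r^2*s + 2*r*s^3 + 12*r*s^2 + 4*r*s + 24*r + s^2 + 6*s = (4*r + s)*(s + 6)*(r*s + 1)^2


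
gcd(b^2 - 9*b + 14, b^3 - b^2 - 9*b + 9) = 1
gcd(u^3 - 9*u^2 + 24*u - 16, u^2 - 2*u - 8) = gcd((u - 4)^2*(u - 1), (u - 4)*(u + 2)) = u - 4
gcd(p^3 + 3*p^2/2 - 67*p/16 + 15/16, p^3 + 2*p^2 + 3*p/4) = 1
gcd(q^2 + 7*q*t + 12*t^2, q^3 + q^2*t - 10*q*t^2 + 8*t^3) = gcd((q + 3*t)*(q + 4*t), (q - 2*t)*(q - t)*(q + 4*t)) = q + 4*t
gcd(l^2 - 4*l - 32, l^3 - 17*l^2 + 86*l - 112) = l - 8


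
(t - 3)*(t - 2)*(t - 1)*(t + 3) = t^4 - 3*t^3 - 7*t^2 + 27*t - 18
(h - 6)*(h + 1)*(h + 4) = h^3 - h^2 - 26*h - 24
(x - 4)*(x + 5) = x^2 + x - 20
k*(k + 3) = k^2 + 3*k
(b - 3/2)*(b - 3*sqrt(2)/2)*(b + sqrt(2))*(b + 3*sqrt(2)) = b^4 - 3*b^3/2 + 5*sqrt(2)*b^3/2 - 6*b^2 - 15*sqrt(2)*b^2/4 - 9*sqrt(2)*b + 9*b + 27*sqrt(2)/2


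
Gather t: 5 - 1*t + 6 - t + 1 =12 - 2*t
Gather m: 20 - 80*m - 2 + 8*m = 18 - 72*m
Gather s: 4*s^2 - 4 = 4*s^2 - 4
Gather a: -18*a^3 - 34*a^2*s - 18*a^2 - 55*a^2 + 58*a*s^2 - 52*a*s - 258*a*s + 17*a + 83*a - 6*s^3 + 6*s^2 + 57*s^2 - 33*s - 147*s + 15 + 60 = -18*a^3 + a^2*(-34*s - 73) + a*(58*s^2 - 310*s + 100) - 6*s^3 + 63*s^2 - 180*s + 75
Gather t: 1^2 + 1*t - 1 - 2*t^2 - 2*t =-2*t^2 - t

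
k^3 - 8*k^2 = k^2*(k - 8)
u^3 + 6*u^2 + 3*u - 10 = (u - 1)*(u + 2)*(u + 5)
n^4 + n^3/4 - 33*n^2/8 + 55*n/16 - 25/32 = (n - 5/4)*(n - 1/2)^2*(n + 5/2)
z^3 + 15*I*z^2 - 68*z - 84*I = (z + 2*I)*(z + 6*I)*(z + 7*I)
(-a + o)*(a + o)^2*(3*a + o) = -3*a^4 - 4*a^3*o + 2*a^2*o^2 + 4*a*o^3 + o^4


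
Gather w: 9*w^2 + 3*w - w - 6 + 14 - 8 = 9*w^2 + 2*w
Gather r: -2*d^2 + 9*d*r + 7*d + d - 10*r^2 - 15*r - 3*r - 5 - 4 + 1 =-2*d^2 + 8*d - 10*r^2 + r*(9*d - 18) - 8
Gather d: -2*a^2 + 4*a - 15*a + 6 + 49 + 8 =-2*a^2 - 11*a + 63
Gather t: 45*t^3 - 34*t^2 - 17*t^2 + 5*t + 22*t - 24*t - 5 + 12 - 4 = 45*t^3 - 51*t^2 + 3*t + 3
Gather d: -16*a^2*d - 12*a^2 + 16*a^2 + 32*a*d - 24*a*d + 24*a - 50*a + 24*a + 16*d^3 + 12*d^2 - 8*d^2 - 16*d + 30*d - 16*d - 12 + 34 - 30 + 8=4*a^2 - 2*a + 16*d^3 + 4*d^2 + d*(-16*a^2 + 8*a - 2)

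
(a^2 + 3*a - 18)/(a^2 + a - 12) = (a + 6)/(a + 4)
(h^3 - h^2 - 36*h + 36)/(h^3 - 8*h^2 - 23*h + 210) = (h^2 + 5*h - 6)/(h^2 - 2*h - 35)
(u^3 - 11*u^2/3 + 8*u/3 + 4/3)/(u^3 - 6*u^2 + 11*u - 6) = (3*u^2 - 5*u - 2)/(3*(u^2 - 4*u + 3))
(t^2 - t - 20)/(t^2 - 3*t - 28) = (t - 5)/(t - 7)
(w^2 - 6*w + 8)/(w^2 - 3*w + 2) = (w - 4)/(w - 1)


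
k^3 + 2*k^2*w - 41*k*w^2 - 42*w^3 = (k - 6*w)*(k + w)*(k + 7*w)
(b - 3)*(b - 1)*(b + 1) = b^3 - 3*b^2 - b + 3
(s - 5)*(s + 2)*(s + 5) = s^3 + 2*s^2 - 25*s - 50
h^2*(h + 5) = h^3 + 5*h^2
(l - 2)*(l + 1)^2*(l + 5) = l^4 + 5*l^3 - 3*l^2 - 17*l - 10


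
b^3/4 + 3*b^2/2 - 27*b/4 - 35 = (b/4 + 1)*(b - 5)*(b + 7)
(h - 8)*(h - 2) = h^2 - 10*h + 16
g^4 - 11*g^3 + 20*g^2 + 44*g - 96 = (g - 8)*(g - 3)*(g - 2)*(g + 2)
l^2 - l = l*(l - 1)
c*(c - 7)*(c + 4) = c^3 - 3*c^2 - 28*c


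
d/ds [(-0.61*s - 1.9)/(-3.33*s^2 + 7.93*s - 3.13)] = (-2.0313*s^2 - 12.654*s + 16.9763)/(11.0889*s^4 - 52.8138*s^3 + 83.7307*s^2 - 49.6418*s + 9.7969)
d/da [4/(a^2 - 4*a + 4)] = 8*(2 - a)/(a^2 - 4*a + 4)^2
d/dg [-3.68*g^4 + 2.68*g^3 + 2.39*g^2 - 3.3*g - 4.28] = -14.72*g^3 + 8.04*g^2 + 4.78*g - 3.3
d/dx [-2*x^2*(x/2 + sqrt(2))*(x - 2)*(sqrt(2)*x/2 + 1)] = x*(-5*sqrt(2)*x^3 - 24*x^2 + 8*sqrt(2)*x^2 - 12*sqrt(2)*x + 36*x + 16*sqrt(2))/2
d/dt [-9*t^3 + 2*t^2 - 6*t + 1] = -27*t^2 + 4*t - 6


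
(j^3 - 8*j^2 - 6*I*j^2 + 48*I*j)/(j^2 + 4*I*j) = (j^2 - 8*j - 6*I*j + 48*I)/(j + 4*I)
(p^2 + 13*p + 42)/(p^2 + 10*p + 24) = (p + 7)/(p + 4)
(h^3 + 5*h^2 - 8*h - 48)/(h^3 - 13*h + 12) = (h + 4)/(h - 1)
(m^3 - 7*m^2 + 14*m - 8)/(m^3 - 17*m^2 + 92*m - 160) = (m^2 - 3*m + 2)/(m^2 - 13*m + 40)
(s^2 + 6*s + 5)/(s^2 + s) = (s + 5)/s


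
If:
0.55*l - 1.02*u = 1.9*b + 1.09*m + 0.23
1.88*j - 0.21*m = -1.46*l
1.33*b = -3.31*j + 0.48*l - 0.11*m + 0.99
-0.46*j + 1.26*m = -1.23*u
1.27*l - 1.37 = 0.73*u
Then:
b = -0.27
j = 0.32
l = -0.11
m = 2.13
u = -2.06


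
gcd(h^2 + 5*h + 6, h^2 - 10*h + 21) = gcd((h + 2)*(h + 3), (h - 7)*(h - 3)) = 1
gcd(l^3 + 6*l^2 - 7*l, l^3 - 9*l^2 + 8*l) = l^2 - l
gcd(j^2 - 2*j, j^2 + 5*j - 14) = j - 2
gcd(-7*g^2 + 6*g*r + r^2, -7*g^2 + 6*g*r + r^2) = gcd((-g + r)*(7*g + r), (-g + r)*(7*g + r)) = -7*g^2 + 6*g*r + r^2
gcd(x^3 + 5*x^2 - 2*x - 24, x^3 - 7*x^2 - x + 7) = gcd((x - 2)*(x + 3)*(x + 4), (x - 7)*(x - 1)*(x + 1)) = 1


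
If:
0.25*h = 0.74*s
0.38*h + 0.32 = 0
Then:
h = -0.84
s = -0.28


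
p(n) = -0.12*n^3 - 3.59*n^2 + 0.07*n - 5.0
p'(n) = -0.36*n^2 - 7.18*n + 0.07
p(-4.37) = -63.85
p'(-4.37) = 24.57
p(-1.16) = -9.72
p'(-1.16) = 7.91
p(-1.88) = -17.02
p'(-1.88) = 12.30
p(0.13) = -5.05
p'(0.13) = -0.87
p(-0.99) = -8.47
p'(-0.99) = 6.83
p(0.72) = -6.86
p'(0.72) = -5.29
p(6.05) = -162.55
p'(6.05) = -56.55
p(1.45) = -12.81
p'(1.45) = -11.10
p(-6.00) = -108.74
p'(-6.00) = 30.19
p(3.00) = -40.34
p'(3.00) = -24.71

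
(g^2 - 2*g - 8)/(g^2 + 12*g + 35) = (g^2 - 2*g - 8)/(g^2 + 12*g + 35)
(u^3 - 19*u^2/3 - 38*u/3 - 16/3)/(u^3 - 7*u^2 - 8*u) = (u + 2/3)/u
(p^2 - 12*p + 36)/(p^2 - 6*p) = (p - 6)/p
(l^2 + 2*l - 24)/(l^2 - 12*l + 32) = (l + 6)/(l - 8)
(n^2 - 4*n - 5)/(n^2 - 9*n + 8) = (n^2 - 4*n - 5)/(n^2 - 9*n + 8)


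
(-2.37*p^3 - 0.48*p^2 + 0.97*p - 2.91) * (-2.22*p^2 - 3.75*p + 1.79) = 5.2614*p^5 + 9.9531*p^4 - 4.5957*p^3 + 1.9635*p^2 + 12.6488*p - 5.2089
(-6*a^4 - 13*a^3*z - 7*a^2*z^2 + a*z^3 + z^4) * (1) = -6*a^4 - 13*a^3*z - 7*a^2*z^2 + a*z^3 + z^4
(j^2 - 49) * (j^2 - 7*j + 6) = j^4 - 7*j^3 - 43*j^2 + 343*j - 294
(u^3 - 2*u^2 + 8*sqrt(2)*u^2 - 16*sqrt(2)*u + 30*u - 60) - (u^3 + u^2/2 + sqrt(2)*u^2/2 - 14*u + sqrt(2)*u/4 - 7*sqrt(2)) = -5*u^2/2 + 15*sqrt(2)*u^2/2 - 65*sqrt(2)*u/4 + 44*u - 60 + 7*sqrt(2)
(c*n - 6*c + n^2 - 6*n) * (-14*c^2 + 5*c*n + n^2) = -14*c^3*n + 84*c^3 - 9*c^2*n^2 + 54*c^2*n + 6*c*n^3 - 36*c*n^2 + n^4 - 6*n^3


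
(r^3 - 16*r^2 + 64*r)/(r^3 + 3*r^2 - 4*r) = (r^2 - 16*r + 64)/(r^2 + 3*r - 4)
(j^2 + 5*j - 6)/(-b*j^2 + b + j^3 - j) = (-j - 6)/(b*j + b - j^2 - j)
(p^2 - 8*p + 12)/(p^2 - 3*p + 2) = (p - 6)/(p - 1)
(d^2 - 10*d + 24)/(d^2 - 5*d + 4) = (d - 6)/(d - 1)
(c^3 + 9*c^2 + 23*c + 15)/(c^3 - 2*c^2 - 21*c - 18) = (c + 5)/(c - 6)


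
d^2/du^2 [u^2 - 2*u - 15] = 2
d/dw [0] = 0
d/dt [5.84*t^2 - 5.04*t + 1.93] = 11.68*t - 5.04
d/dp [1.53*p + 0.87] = 1.53000000000000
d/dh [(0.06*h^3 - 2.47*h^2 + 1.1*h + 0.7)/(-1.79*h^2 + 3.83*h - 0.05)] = (-0.1074*h^4 + 0.459599999999998*h^3 - 7.5001*h^2 + 2.753*h - 2.736)/(3.2041*h^4 - 13.7114*h^3 + 14.8479*h^2 - 0.383*h + 0.0025)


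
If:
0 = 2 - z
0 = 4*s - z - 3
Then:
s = 5/4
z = 2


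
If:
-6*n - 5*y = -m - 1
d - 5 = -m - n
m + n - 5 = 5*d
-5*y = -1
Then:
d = 0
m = 30/7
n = 5/7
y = 1/5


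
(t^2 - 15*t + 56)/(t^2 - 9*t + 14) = (t - 8)/(t - 2)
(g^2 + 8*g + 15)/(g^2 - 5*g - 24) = (g + 5)/(g - 8)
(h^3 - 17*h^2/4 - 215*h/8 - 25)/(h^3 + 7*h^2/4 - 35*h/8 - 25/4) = (h - 8)/(h - 2)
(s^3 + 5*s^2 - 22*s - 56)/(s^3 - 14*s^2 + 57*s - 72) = (s^3 + 5*s^2 - 22*s - 56)/(s^3 - 14*s^2 + 57*s - 72)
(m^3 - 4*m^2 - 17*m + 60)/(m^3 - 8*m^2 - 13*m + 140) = (m - 3)/(m - 7)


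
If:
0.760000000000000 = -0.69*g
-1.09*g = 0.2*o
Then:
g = -1.10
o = 6.00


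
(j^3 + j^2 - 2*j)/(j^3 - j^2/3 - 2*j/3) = 3*(j + 2)/(3*j + 2)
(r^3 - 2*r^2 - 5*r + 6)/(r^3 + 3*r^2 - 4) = (r - 3)/(r + 2)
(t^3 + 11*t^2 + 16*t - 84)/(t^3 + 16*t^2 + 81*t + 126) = (t - 2)/(t + 3)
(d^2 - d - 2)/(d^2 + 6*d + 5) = (d - 2)/(d + 5)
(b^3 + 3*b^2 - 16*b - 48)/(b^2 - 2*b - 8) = (b^2 + 7*b + 12)/(b + 2)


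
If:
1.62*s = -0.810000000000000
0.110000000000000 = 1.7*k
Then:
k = 0.06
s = -0.50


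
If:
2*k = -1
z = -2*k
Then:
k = -1/2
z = 1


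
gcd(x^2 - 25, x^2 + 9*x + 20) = x + 5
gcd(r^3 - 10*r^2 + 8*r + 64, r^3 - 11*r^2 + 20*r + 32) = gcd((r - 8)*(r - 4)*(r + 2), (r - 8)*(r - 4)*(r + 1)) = r^2 - 12*r + 32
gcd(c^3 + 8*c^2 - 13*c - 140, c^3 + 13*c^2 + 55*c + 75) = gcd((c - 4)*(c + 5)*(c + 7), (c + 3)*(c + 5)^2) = c + 5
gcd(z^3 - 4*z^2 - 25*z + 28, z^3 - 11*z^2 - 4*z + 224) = z^2 - 3*z - 28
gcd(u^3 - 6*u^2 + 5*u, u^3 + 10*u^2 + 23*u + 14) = 1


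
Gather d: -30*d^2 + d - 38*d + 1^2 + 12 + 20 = -30*d^2 - 37*d + 33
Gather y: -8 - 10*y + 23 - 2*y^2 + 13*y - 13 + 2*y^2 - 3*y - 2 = 0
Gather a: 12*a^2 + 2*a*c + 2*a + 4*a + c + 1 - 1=12*a^2 + a*(2*c + 6) + c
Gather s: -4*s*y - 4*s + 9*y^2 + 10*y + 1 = s*(-4*y - 4) + 9*y^2 + 10*y + 1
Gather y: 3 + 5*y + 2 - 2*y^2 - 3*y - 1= -2*y^2 + 2*y + 4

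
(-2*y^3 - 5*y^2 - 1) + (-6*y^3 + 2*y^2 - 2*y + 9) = -8*y^3 - 3*y^2 - 2*y + 8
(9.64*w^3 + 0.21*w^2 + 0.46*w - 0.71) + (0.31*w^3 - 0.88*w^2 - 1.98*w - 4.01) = 9.95*w^3 - 0.67*w^2 - 1.52*w - 4.72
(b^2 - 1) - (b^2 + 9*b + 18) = -9*b - 19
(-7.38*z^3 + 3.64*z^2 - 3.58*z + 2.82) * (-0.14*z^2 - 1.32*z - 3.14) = 1.0332*z^5 + 9.232*z^4 + 18.8696*z^3 - 7.0988*z^2 + 7.5188*z - 8.8548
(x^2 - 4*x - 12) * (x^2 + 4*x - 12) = x^4 - 40*x^2 + 144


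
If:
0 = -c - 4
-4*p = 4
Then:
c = -4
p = -1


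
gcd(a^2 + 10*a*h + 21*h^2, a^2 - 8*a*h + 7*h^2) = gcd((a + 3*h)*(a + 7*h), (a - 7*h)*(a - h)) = 1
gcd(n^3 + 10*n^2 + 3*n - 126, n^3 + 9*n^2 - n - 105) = n^2 + 4*n - 21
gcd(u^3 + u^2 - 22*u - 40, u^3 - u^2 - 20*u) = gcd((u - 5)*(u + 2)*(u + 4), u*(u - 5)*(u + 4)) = u^2 - u - 20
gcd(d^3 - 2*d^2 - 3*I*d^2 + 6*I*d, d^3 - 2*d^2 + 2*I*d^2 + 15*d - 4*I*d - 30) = d^2 + d*(-2 - 3*I) + 6*I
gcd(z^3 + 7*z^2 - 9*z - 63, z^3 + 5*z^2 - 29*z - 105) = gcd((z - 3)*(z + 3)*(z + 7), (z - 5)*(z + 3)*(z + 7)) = z^2 + 10*z + 21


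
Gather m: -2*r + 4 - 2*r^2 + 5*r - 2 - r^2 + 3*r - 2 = -3*r^2 + 6*r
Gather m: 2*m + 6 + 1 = 2*m + 7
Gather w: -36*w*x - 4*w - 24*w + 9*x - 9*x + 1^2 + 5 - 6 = w*(-36*x - 28)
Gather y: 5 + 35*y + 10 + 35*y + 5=70*y + 20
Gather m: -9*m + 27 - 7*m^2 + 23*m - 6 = -7*m^2 + 14*m + 21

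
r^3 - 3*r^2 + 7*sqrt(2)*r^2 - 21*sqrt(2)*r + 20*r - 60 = (r - 3)*(r + 2*sqrt(2))*(r + 5*sqrt(2))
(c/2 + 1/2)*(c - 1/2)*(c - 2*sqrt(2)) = c^3/2 - sqrt(2)*c^2 + c^2/4 - sqrt(2)*c/2 - c/4 + sqrt(2)/2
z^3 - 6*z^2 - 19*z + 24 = (z - 8)*(z - 1)*(z + 3)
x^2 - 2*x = x*(x - 2)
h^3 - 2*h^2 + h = h*(h - 1)^2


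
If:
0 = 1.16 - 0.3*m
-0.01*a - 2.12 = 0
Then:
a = -212.00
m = 3.87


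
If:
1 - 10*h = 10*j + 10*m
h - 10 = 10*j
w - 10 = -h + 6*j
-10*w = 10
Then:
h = 25/2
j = 1/4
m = -253/20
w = -1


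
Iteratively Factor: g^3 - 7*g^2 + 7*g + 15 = (g + 1)*(g^2 - 8*g + 15) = (g - 5)*(g + 1)*(g - 3)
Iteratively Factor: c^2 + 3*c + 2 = (c + 1)*(c + 2)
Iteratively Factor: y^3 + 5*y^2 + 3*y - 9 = (y + 3)*(y^2 + 2*y - 3) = (y - 1)*(y + 3)*(y + 3)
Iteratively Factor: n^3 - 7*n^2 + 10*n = (n)*(n^2 - 7*n + 10) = n*(n - 5)*(n - 2)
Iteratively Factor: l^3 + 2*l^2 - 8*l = (l + 4)*(l^2 - 2*l) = (l - 2)*(l + 4)*(l)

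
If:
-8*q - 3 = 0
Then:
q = -3/8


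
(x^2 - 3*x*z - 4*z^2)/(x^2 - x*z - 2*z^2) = (x - 4*z)/(x - 2*z)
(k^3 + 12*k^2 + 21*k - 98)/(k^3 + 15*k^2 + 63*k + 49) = (k - 2)/(k + 1)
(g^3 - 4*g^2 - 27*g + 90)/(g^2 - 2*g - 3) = (g^2 - g - 30)/(g + 1)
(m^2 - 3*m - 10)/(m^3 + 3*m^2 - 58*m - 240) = (m^2 - 3*m - 10)/(m^3 + 3*m^2 - 58*m - 240)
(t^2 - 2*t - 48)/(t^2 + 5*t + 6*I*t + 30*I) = (t^2 - 2*t - 48)/(t^2 + t*(5 + 6*I) + 30*I)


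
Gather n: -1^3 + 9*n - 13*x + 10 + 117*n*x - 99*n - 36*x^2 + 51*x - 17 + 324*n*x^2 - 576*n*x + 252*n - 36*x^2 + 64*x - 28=n*(324*x^2 - 459*x + 162) - 72*x^2 + 102*x - 36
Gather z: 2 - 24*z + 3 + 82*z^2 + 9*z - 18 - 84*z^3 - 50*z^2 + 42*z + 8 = -84*z^3 + 32*z^2 + 27*z - 5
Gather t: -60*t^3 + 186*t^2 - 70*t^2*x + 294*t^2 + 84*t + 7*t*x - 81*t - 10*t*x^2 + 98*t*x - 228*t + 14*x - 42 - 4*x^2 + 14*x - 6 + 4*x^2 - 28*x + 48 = -60*t^3 + t^2*(480 - 70*x) + t*(-10*x^2 + 105*x - 225)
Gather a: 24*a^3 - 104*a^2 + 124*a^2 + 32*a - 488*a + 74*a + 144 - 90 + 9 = 24*a^3 + 20*a^2 - 382*a + 63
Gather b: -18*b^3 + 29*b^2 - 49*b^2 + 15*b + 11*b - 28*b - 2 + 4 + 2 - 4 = -18*b^3 - 20*b^2 - 2*b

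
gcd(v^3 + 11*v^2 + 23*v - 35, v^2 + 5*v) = v + 5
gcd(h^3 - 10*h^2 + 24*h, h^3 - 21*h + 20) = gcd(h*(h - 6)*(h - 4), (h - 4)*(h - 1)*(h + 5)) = h - 4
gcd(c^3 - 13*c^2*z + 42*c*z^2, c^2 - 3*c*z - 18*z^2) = -c + 6*z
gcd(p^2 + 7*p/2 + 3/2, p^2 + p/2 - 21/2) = 1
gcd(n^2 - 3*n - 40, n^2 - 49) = 1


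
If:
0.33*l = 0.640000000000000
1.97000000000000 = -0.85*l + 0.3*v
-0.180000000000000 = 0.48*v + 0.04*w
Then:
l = 1.94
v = 12.06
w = -149.24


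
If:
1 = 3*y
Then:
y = 1/3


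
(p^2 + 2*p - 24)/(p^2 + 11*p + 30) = (p - 4)/(p + 5)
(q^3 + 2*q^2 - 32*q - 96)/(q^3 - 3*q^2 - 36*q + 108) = (q^2 + 8*q + 16)/(q^2 + 3*q - 18)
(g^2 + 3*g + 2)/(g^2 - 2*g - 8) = (g + 1)/(g - 4)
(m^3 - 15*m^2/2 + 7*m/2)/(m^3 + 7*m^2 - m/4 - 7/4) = 2*m*(m - 7)/(2*m^2 + 15*m + 7)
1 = 1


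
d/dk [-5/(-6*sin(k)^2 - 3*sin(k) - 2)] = -15*(4*sin(k) + 1)*cos(k)/(6*sin(k)^2 + 3*sin(k) + 2)^2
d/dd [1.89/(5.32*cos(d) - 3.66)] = 10.0548*sin(d)/(5.32*cos(d) - 3.66)^2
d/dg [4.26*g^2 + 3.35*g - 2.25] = 8.52*g + 3.35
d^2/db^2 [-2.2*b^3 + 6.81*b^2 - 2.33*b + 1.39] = 13.62 - 13.2*b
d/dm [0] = 0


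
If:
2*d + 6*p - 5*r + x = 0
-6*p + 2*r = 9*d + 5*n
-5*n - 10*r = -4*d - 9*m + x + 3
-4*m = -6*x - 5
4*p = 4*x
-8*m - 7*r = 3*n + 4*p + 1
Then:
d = -17831/19942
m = 4387/9971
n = 36135/19942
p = -10769/19942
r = -22209/19942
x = -10769/19942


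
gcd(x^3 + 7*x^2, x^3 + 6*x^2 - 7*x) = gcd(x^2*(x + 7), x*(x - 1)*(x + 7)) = x^2 + 7*x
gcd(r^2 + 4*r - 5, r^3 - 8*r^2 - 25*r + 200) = r + 5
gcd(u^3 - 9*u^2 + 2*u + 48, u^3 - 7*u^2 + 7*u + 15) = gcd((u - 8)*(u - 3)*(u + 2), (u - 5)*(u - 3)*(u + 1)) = u - 3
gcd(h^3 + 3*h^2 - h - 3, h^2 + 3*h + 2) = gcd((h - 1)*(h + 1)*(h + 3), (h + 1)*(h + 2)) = h + 1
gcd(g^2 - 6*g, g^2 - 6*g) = g^2 - 6*g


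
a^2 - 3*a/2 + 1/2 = (a - 1)*(a - 1/2)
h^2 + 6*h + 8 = (h + 2)*(h + 4)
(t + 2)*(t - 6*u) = t^2 - 6*t*u + 2*t - 12*u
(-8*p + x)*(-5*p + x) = 40*p^2 - 13*p*x + x^2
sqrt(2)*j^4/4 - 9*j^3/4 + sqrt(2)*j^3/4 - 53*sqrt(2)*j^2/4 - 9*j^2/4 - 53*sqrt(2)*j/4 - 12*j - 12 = (j/2 + 1/2)*(j - 8*sqrt(2))*(j + 3*sqrt(2))*(sqrt(2)*j/2 + 1/2)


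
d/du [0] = 0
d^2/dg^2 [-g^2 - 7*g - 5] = -2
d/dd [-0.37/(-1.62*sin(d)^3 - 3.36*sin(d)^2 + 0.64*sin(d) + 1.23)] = (-1.7982*sin(d)^2 - 2.4864*sin(d) + 0.2368)*cos(d)/(1.62*sin(d)^3 + 3.36*sin(d)^2 - 0.64*sin(d) - 1.23)^2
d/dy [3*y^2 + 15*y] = 6*y + 15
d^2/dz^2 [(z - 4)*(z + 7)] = 2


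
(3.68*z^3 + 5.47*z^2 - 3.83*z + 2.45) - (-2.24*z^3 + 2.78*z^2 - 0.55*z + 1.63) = 5.92*z^3 + 2.69*z^2 - 3.28*z + 0.82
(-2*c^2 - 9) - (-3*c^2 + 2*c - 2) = c^2 - 2*c - 7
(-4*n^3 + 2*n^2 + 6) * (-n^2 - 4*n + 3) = 4*n^5 + 14*n^4 - 20*n^3 - 24*n + 18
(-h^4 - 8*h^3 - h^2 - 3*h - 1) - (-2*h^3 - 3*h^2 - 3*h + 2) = -h^4 - 6*h^3 + 2*h^2 - 3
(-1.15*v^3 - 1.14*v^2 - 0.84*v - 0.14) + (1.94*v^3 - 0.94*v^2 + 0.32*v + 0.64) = 0.79*v^3 - 2.08*v^2 - 0.52*v + 0.5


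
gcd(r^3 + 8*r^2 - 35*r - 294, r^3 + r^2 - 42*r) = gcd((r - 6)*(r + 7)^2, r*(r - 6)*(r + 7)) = r^2 + r - 42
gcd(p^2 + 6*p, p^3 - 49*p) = p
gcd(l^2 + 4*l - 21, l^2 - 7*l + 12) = l - 3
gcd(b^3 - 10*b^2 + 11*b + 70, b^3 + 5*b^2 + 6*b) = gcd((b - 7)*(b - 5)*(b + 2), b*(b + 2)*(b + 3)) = b + 2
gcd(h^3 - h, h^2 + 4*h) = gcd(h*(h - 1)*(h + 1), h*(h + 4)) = h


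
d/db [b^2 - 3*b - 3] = 2*b - 3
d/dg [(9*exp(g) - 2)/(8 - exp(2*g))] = (9*exp(2*g) - 4*exp(g) + 72)*exp(g)/(exp(4*g) - 16*exp(2*g) + 64)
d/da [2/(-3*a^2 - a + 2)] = 2*(6*a + 1)/(3*a^2 + a - 2)^2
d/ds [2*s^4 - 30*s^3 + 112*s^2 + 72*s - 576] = 8*s^3 - 90*s^2 + 224*s + 72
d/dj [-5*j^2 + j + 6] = 1 - 10*j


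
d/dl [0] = 0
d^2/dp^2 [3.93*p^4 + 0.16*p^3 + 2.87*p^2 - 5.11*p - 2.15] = 47.16*p^2 + 0.96*p + 5.74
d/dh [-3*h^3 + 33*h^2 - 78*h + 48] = -9*h^2 + 66*h - 78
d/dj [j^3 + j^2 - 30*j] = 3*j^2 + 2*j - 30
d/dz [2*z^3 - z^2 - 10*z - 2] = 6*z^2 - 2*z - 10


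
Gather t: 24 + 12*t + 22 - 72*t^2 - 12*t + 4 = 50 - 72*t^2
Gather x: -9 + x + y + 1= x + y - 8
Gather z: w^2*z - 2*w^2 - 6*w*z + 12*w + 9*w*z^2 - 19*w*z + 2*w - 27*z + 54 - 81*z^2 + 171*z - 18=-2*w^2 + 14*w + z^2*(9*w - 81) + z*(w^2 - 25*w + 144) + 36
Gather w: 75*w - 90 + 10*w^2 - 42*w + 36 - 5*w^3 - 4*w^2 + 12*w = -5*w^3 + 6*w^2 + 45*w - 54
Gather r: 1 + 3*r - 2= 3*r - 1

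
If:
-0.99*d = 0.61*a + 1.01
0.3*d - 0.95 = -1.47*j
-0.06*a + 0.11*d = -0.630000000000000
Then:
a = 4.05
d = -3.52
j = 1.36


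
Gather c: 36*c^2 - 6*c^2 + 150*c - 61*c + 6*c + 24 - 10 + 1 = 30*c^2 + 95*c + 15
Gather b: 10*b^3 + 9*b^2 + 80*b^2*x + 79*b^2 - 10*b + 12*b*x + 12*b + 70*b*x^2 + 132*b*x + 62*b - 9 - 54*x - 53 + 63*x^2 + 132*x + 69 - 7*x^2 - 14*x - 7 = 10*b^3 + b^2*(80*x + 88) + b*(70*x^2 + 144*x + 64) + 56*x^2 + 64*x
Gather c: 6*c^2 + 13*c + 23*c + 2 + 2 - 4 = 6*c^2 + 36*c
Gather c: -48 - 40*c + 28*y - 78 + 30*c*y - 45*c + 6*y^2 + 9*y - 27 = c*(30*y - 85) + 6*y^2 + 37*y - 153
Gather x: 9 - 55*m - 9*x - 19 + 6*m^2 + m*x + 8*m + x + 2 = 6*m^2 - 47*m + x*(m - 8) - 8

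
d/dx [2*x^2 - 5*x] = 4*x - 5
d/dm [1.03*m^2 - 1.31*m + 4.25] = 2.06*m - 1.31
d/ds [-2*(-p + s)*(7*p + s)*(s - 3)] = 14*p^2 - 24*p*s + 36*p - 6*s^2 + 12*s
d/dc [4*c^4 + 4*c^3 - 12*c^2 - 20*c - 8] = 16*c^3 + 12*c^2 - 24*c - 20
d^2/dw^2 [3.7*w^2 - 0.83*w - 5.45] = 7.40000000000000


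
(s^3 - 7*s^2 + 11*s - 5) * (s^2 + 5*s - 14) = s^5 - 2*s^4 - 38*s^3 + 148*s^2 - 179*s + 70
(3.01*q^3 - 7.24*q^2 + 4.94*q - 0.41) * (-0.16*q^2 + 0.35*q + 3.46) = -0.4816*q^5 + 2.2119*q^4 + 7.0902*q^3 - 23.2558*q^2 + 16.9489*q - 1.4186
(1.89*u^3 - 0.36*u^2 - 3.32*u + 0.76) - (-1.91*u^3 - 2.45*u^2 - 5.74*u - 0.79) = 3.8*u^3 + 2.09*u^2 + 2.42*u + 1.55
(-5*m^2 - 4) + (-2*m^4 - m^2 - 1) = -2*m^4 - 6*m^2 - 5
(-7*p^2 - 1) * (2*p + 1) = -14*p^3 - 7*p^2 - 2*p - 1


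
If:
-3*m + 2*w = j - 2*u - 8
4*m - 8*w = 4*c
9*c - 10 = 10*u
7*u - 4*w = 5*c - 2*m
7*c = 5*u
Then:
No Solution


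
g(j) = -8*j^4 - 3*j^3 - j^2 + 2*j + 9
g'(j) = -32*j^3 - 9*j^2 - 2*j + 2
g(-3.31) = -860.07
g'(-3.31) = 1070.49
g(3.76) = -1756.06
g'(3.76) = -1833.79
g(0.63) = 7.85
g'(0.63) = -10.83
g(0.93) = 1.60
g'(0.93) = -33.38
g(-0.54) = 7.42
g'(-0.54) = 5.49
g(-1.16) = -4.47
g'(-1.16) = 42.16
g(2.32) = -260.97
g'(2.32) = -450.67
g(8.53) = -44261.84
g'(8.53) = -20530.72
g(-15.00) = -395121.00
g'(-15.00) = 106007.00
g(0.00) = 9.00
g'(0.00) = 2.00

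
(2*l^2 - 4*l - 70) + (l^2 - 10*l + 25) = 3*l^2 - 14*l - 45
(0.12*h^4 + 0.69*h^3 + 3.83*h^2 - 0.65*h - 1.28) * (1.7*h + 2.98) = 0.204*h^5 + 1.5306*h^4 + 8.5672*h^3 + 10.3084*h^2 - 4.113*h - 3.8144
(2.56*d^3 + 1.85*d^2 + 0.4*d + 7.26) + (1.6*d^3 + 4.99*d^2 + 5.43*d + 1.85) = 4.16*d^3 + 6.84*d^2 + 5.83*d + 9.11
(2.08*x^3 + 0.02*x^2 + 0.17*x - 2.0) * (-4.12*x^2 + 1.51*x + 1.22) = -8.5696*x^5 + 3.0584*x^4 + 1.8674*x^3 + 8.5211*x^2 - 2.8126*x - 2.44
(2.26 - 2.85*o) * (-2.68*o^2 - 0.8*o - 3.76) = 7.638*o^3 - 3.7768*o^2 + 8.908*o - 8.4976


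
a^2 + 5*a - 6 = (a - 1)*(a + 6)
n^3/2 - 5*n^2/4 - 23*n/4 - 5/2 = (n/2 + 1)*(n - 5)*(n + 1/2)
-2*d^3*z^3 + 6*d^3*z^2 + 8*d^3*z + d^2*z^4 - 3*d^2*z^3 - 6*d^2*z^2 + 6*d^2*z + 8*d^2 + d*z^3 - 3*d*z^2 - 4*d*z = (-2*d + z)*(z - 4)*(d*z + 1)*(d*z + d)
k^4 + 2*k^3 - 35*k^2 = k^2*(k - 5)*(k + 7)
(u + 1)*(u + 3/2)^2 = u^3 + 4*u^2 + 21*u/4 + 9/4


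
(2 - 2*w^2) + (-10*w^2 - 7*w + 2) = -12*w^2 - 7*w + 4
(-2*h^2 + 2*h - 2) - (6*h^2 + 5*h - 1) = -8*h^2 - 3*h - 1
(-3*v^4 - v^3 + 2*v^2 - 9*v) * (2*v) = -6*v^5 - 2*v^4 + 4*v^3 - 18*v^2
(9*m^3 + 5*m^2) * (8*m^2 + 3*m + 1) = 72*m^5 + 67*m^4 + 24*m^3 + 5*m^2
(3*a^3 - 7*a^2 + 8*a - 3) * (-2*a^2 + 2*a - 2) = -6*a^5 + 20*a^4 - 36*a^3 + 36*a^2 - 22*a + 6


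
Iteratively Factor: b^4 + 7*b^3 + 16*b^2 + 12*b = (b + 2)*(b^3 + 5*b^2 + 6*b) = (b + 2)^2*(b^2 + 3*b) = b*(b + 2)^2*(b + 3)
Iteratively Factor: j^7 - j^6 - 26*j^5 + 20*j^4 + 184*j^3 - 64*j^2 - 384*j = (j - 2)*(j^6 + j^5 - 24*j^4 - 28*j^3 + 128*j^2 + 192*j) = (j - 2)*(j + 2)*(j^5 - j^4 - 22*j^3 + 16*j^2 + 96*j) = (j - 2)*(j + 2)^2*(j^4 - 3*j^3 - 16*j^2 + 48*j) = (j - 3)*(j - 2)*(j + 2)^2*(j^3 - 16*j) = j*(j - 3)*(j - 2)*(j + 2)^2*(j^2 - 16) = j*(j - 3)*(j - 2)*(j + 2)^2*(j + 4)*(j - 4)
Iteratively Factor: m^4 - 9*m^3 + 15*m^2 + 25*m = (m - 5)*(m^3 - 4*m^2 - 5*m) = (m - 5)*(m + 1)*(m^2 - 5*m) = m*(m - 5)*(m + 1)*(m - 5)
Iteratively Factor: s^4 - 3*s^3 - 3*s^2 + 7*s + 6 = (s + 1)*(s^3 - 4*s^2 + s + 6) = (s - 3)*(s + 1)*(s^2 - s - 2) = (s - 3)*(s + 1)^2*(s - 2)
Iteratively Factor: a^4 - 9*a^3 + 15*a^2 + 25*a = (a + 1)*(a^3 - 10*a^2 + 25*a) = a*(a + 1)*(a^2 - 10*a + 25) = a*(a - 5)*(a + 1)*(a - 5)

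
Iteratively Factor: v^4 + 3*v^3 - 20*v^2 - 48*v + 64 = (v + 4)*(v^3 - v^2 - 16*v + 16) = (v + 4)^2*(v^2 - 5*v + 4) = (v - 4)*(v + 4)^2*(v - 1)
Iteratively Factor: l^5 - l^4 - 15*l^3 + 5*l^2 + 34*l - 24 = (l - 1)*(l^4 - 15*l^2 - 10*l + 24) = (l - 1)^2*(l^3 + l^2 - 14*l - 24) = (l - 1)^2*(l + 2)*(l^2 - l - 12) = (l - 1)^2*(l + 2)*(l + 3)*(l - 4)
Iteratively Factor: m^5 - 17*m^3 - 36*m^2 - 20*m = (m + 1)*(m^4 - m^3 - 16*m^2 - 20*m) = (m + 1)*(m + 2)*(m^3 - 3*m^2 - 10*m) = m*(m + 1)*(m + 2)*(m^2 - 3*m - 10) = m*(m - 5)*(m + 1)*(m + 2)*(m + 2)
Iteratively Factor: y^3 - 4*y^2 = (y)*(y^2 - 4*y) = y*(y - 4)*(y)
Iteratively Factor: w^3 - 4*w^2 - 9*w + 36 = (w - 4)*(w^2 - 9) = (w - 4)*(w - 3)*(w + 3)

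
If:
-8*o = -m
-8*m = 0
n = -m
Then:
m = 0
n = 0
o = 0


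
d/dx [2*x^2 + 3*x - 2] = 4*x + 3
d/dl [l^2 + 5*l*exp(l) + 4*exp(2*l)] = 5*l*exp(l) + 2*l + 8*exp(2*l) + 5*exp(l)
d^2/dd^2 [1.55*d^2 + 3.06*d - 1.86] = 3.10000000000000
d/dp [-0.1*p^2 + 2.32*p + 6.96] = 2.32 - 0.2*p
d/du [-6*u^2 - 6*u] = -12*u - 6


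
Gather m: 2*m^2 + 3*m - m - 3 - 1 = 2*m^2 + 2*m - 4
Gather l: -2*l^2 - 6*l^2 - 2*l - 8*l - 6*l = -8*l^2 - 16*l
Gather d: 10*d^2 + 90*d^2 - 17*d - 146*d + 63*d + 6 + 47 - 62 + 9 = 100*d^2 - 100*d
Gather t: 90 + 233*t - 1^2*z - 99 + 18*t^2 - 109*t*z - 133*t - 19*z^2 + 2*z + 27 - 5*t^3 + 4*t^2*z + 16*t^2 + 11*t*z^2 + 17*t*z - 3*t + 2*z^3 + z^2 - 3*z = -5*t^3 + t^2*(4*z + 34) + t*(11*z^2 - 92*z + 97) + 2*z^3 - 18*z^2 - 2*z + 18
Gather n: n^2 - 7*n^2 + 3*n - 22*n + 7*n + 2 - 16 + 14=-6*n^2 - 12*n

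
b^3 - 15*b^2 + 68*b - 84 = (b - 7)*(b - 6)*(b - 2)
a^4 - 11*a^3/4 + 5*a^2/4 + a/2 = a*(a - 2)*(a - 1)*(a + 1/4)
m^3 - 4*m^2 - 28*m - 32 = (m - 8)*(m + 2)^2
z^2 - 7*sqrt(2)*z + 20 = (z - 5*sqrt(2))*(z - 2*sqrt(2))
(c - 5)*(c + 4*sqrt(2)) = c^2 - 5*c + 4*sqrt(2)*c - 20*sqrt(2)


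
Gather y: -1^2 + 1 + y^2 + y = y^2 + y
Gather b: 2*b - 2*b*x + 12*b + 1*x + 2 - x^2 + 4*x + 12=b*(14 - 2*x) - x^2 + 5*x + 14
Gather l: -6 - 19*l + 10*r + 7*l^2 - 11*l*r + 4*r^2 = 7*l^2 + l*(-11*r - 19) + 4*r^2 + 10*r - 6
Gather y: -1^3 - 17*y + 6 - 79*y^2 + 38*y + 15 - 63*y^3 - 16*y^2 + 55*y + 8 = -63*y^3 - 95*y^2 + 76*y + 28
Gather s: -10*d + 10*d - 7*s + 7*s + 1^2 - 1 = 0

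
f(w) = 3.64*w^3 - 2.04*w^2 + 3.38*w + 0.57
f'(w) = 10.92*w^2 - 4.08*w + 3.38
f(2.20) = 36.89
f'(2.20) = 47.26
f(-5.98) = -871.00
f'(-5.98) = 418.28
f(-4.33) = -347.82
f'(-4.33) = 225.78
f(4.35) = 276.29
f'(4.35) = 192.27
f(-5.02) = -528.29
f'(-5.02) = 299.05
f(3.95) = 206.42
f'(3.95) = 157.64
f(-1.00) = -8.49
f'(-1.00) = 18.38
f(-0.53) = -2.34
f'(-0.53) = 8.61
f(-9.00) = -2848.65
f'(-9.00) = 924.62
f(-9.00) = -2848.65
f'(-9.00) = 924.62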